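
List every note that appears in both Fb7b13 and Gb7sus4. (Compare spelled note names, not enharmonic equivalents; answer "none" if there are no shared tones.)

Fb – Cb

Fb7b13: Fb Ab Cb Ebb Dbb
Gb7sus4: Gb Cb Db Fb
Common to both → Fb, Cb.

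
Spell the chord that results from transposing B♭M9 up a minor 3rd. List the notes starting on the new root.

D♭, F, A♭, C, E♭

B♭ up a minor 3rd → D♭. New chord: D♭ major ninth.
root → D♭
3rd (major 3rd) → F
5th (perfect 5th) → A♭
7th (major 7th) → C
9th (major 9th) → E♭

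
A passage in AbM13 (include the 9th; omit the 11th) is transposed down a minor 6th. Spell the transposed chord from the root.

A minor 6th down from Ab is C, so the new chord is C major thirteenth.
- root: C
- major 3rd: E
- perfect 5th: G
- major 7th: B
- major 9th: D
- major 13th: A

C E G B D A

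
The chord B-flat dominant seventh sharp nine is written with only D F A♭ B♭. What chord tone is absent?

B-flat dominant seventh sharp nine = B♭, D, F, A♭, C♯. The voicing lacks the 9th (augmented 9th), C♯.

C♯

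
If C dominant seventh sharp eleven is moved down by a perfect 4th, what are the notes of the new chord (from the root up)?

Transposed root: C → G (perfect 4th down). So we spell G dominant seventh sharp eleven:
G — root
B — major 3rd
D — perfect 5th
F — minor 7th
C♯ — augmented 11th

G  B  D  F  C♯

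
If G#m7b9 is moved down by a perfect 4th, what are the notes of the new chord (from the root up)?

A perfect 4th down from G# is D#, so the new chord is D# minor seventh flat nine.
Root: D#
Minor 3rd (3rd): F#
Perfect 5th (5th): A#
Minor 7th (7th): C#
Minor 9th (9th): E

D#, F#, A#, C#, E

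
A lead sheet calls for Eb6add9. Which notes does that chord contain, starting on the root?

Root E♭, quality six-nine:
- root: E♭
- major 3rd: G
- perfect 5th: B♭
- major 6th: C
- major 9th: F

E♭, G, B♭, C, F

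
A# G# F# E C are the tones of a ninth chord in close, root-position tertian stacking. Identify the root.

F#

Stacking in thirds gives F# – A# – C – E – G#, so F# is the root — F# dominant ninth flat five.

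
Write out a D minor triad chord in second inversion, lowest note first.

D minor triad = D–F–A; second inversion → fifth (A) lowest.

A – D – F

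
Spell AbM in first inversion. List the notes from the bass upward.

AbM = Ab–C–Eb; first inversion → third (C) lowest.

C, Eb, Ab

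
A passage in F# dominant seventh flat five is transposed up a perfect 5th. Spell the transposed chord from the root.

C-sharp  E-sharp  G  B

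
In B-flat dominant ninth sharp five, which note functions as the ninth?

B-flat dominant ninth sharp five is built on B-flat; its 9th is a major 9th above the root.
A second above B uses the letter C, and the major 9th above B-flat is C.

C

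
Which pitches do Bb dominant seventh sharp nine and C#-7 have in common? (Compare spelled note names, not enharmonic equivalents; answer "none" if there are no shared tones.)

C#

Bb dominant seventh sharp nine: Bb D F Ab C#
C#-7: C# E G# B
Common to both → C#.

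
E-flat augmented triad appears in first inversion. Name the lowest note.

E-flat augmented triad = E-flat–G–B. First inversion → third in the bass = G.

G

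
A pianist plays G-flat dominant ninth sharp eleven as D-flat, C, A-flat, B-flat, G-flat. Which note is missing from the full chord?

G-flat dominant ninth sharp eleven = G-flat, B-flat, D-flat, F-flat, A-flat, C. The voicing lacks the 7th (minor 7th), F-flat.

F-flat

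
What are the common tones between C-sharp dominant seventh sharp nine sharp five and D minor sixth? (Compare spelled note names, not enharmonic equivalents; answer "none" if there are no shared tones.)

B

C-sharp dominant seventh sharp nine sharp five: C-sharp E-sharp G-double-sharp B D-double-sharp
D minor sixth: D F A B
Common to both → B.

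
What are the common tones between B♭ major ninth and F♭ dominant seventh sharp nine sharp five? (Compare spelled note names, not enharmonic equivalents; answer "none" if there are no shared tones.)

C

B♭ major ninth = B-flat, D, F, A, C.
F♭ dominant seventh sharp nine sharp five = F-flat, A-flat, C, E-double-flat, G.
Shared: C.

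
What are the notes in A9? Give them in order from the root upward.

A9: dominant ninth on A.
- root: A
- major 3rd: C#
- perfect 5th: E
- minor 7th: G
- major 9th: B

A C# E G B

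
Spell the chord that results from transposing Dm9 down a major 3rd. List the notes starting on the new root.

Bb Db F Ab C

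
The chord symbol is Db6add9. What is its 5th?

Db6add9 is built on Db; its 5th is a perfect 5th above the root.
A fifth above D uses the letter A, and the perfect 5th above Db is Ab.

Ab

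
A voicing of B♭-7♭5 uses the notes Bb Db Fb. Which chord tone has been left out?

Ab

The full B♭-7♭5 chord is Bb, Db, Fb, Ab.
Comparing with the voicing, the minor 7th (7th) — Ab — is absent.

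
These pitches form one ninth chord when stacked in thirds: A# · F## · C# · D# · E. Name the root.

Stacking in thirds gives D# – F## – A# – C# – E, so D# is the root — D# dominant seventh flat nine.

D#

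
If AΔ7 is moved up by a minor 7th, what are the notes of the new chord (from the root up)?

G B D F#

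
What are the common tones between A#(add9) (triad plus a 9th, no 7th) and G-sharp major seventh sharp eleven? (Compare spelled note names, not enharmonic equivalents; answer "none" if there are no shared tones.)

C𝄪, B♯

A#(add9): A♯ C𝄪 E♯ B♯
G-sharp major seventh sharp eleven: G♯ B♯ D♯ F𝄪 C𝄪
Common to both → C𝄪, B♯.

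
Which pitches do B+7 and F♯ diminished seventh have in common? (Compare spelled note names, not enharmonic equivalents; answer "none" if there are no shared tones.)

A

B+7 = B, D♯, F𝄪, A.
F♯ diminished seventh = F♯, A, C, E♭.
Shared: A.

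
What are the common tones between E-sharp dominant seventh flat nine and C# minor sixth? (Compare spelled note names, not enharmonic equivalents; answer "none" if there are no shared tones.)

none

E-sharp dominant seventh flat nine: E# G## B# D# F#
C# minor sixth: C# E G# A#
Common to both → none.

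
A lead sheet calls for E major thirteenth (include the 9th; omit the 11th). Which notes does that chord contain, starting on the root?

E  G-sharp  B  D-sharp  F-sharp  C-sharp

Root E, quality major thirteenth:
- root: E
- major 3rd: G-sharp
- perfect 5th: B
- major 7th: D-sharp
- major 9th: F-sharp
- major 13th: C-sharp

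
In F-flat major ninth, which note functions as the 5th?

Cb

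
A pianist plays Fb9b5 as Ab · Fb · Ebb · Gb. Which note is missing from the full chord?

The full Fb9b5 chord is Fb, Ab, Cbb, Ebb, Gb.
Comparing with the voicing, the diminished 5th (5th) — Cbb — is absent.

Cbb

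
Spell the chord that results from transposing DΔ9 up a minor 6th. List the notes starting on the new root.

A minor 6th up from D is Bb, so the new chord is Bb major ninth.
Bb — root
D — major 3rd
F — perfect 5th
A — major 7th
C — major 9th

Bb D F A C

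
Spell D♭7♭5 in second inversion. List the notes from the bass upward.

A𝄫, C♭, D♭, F

D♭7♭5 = D♭–F–A𝄫–C♭; second inversion → fifth (A𝄫) lowest.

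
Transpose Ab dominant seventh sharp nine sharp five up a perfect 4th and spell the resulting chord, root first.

D-flat  F  A  C-flat  E

A perfect 4th up from A-flat is D-flat, so the new chord is D-flat dominant seventh sharp nine sharp five.
root → D-flat
3rd (major 3rd) → F
5th (augmented 5th) → A
7th (minor 7th) → C-flat
9th (augmented 9th) → E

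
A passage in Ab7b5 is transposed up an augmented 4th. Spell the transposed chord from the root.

D – F# – Ab – C

An augmented 4th up from Ab is D, so the new chord is D dominant seventh flat five.
D — root
F# — major 3rd
Ab — diminished 5th
C — minor 7th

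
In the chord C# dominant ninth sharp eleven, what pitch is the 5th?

G#

C# dominant ninth sharp eleven is built on C#; its 5th is a perfect 5th above the root.
A fifth above C uses the letter G, and the perfect 5th above C# is G#.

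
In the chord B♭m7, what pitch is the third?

Root of B♭m7 = Bb. The 3rd is a minor 3rd: Bb up a minor 3rd → Db.

Db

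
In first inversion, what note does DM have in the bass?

DM = D–F#–A. First inversion → third in the bass = F#.

F#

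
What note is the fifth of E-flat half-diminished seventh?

Root of E-flat half-diminished seventh = E-flat. The 5th is a diminished 5th: E-flat up a diminished 5th → B-double-flat.

B-double-flat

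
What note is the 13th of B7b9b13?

Root of B7b9b13 = B. The 13th is a minor 13th: B up a minor 13th → G.

G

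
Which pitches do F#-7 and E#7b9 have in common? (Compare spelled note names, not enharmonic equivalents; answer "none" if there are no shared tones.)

F#-7 = F#, A, C#, E.
E#7b9 = E#, G##, B#, D#, F#.
Shared: F#.

F#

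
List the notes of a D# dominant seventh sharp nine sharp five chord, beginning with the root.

D# – F## – A## – C# – E##

D# dominant seventh sharp nine sharp five: dominant seventh sharp nine sharp five on D#.
root → D#
3rd (major 3rd) → F##
5th (augmented 5th) → A##
7th (minor 7th) → C#
9th (augmented 9th) → E##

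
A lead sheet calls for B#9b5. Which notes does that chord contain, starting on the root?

Root B#, quality dominant ninth flat five:
root → B#
3rd (major 3rd) → D##
5th (diminished 5th) → F#
7th (minor 7th) → A#
9th (major 9th) → C##

B# D## F# A# C##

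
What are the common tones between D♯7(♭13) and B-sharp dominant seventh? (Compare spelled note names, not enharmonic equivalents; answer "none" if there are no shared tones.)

D♯7(♭13) = D♯, F𝄪, A♯, C♯, B.
B-sharp dominant seventh = B♯, D𝄪, F𝄪, A♯.
Shared: F𝄪, A♯.

F𝄪 A♯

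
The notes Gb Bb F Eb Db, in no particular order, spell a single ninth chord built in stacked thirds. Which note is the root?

Eb

Stacking in thirds gives Eb – Gb – Bb – Db – F, so Eb is the root — Eb minor ninth.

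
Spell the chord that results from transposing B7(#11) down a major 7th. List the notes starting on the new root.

B down a major 7th → C. New chord: C dominant seventh sharp eleven.
Root: C
Major 3rd (3rd): E
Perfect 5th (5th): G
Minor 7th (7th): Bb
Augmented 11th (11th): F#

C, E, G, Bb, F#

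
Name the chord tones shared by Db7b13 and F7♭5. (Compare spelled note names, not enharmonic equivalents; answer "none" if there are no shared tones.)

Db7b13 = Db, F, Ab, Cb, Bbb.
F7♭5 = F, A, Cb, Eb.
Shared: F, Cb.

F  Cb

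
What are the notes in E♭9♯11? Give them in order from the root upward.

E♭  G  B♭  D♭  F  A

E♭9♯11 is a dominant ninth sharp eleven built on E♭.
root → E♭
3rd (major 3rd) → G
5th (perfect 5th) → B♭
7th (minor 7th) → D♭
9th (major 9th) → F
11th (augmented 11th) → A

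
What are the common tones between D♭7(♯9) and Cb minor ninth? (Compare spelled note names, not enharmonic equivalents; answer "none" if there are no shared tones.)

Db, Cb

D♭7(♯9) = Db, F, Ab, Cb, E.
Cb minor ninth = Cb, Ebb, Gb, Bbb, Db.
Shared: Db, Cb.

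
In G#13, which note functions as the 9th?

Root of G#13 = G♯. The 9th is a major 9th: G♯ up a major 9th → A♯.

A♯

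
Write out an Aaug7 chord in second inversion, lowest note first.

Aaug7 = A–C#–E#–G; second inversion → fifth (E#) lowest.

E# – G – A – C#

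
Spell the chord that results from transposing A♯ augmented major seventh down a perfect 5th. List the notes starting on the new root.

D#  F##  A##  C##

A perfect 5th down from A# is D#, so the new chord is D# augmented major seventh.
Root: D#
Major 3rd (3rd): F##
Augmented 5th (5th): A##
Major 7th (7th): C##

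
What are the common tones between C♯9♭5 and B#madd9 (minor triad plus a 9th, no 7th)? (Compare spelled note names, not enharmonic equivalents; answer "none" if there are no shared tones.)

D♯

C♯9♭5 = C♯, E♯, G, B, D♯.
B#madd9 = B♯, D♯, F𝄪, C𝄪.
Shared: D♯.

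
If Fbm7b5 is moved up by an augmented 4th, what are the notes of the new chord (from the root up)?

B♭, D♭, F♭, A♭

An augmented 4th up from F♭ is B♭, so the new chord is B♭ half-diminished seventh.
Root: B♭
Minor 3rd (3rd): D♭
Diminished 5th (5th): F♭
Minor 7th (7th): A♭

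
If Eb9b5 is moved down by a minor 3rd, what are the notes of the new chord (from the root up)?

Transposed root: E♭ → C (minor 3rd down). So we spell C dominant ninth flat five:
root → C
3rd (major 3rd) → E
5th (diminished 5th) → G♭
7th (minor 7th) → B♭
9th (major 9th) → D

C, E, G♭, B♭, D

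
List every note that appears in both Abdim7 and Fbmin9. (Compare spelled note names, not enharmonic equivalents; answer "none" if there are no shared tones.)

Cb, Ebb

Abdim7: Ab Cb Ebb Gbb
Fbmin9: Fb Abb Cb Ebb Gb
Common to both → Cb, Ebb.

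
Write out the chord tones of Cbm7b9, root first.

Cb – Ebb – Gb – Bbb – Dbb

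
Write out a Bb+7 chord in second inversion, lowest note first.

F#, Ab, Bb, D

In root position, Bb+7 is Bb–D–F#–Ab.
Second inversion puts the fifth (F#) in the bass.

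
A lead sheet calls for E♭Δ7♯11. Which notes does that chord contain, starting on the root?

E♭Δ7♯11 is a major seventh sharp eleven built on Eb.
- root: Eb
- major 3rd: G
- perfect 5th: Bb
- major 7th: D
- augmented 11th: A

Eb – G – Bb – D – A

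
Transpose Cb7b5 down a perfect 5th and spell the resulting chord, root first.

Transposed root: Cb → Fb (perfect 5th down). So we spell Fb dominant seventh flat five:
Fb — root
Ab — major 3rd
Cbb — diminished 5th
Ebb — minor 7th

Fb Ab Cbb Ebb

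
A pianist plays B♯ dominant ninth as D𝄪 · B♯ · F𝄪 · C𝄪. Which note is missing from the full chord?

A♯

B♯ dominant ninth = B♯, D𝄪, F𝄪, A♯, C𝄪. The voicing lacks the 7th (minor 7th), A♯.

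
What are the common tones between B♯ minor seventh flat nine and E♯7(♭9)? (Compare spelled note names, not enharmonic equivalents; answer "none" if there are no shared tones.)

B♯ minor seventh flat nine = B#, D#, F##, A#, C#.
E♯7(♭9) = E#, G##, B#, D#, F#.
Shared: B#, D#.

B# D#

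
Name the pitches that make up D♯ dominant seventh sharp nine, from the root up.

D-sharp – F-double-sharp – A-sharp – C-sharp – E-double-sharp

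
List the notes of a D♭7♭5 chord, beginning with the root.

D♭7♭5: dominant seventh flat five on Db.
root → Db
3rd (major 3rd) → F
5th (diminished 5th) → Abb
7th (minor 7th) → Cb

Db  F  Abb  Cb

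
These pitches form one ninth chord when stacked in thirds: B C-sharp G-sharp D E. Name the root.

Arranged so that each adjacent pair is a third by letter name: C-sharp – E – G-sharp – B – D.
The bottom of that stack, C-sharp, is the root (this is C-sharp minor seventh flat nine).

C-sharp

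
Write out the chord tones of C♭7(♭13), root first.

Cb  Eb  Gb  Bbb  Abb

Root Cb, quality dominant seventh flat thirteen:
Cb — root
Eb — major 3rd
Gb — perfect 5th
Bbb — minor 7th
Abb — minor 13th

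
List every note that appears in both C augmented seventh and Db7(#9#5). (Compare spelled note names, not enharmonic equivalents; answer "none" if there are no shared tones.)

E

C augmented seventh: C E G# Bb
Db7(#9#5): Db F A Cb E
Common to both → E.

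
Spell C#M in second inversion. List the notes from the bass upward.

G#  C#  E#

In root position, C#M is C#–E#–G#.
Second inversion puts the fifth (G#) in the bass.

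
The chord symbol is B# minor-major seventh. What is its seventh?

A##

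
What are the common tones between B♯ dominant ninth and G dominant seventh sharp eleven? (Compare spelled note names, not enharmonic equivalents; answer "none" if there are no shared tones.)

none

B♯ dominant ninth: B-sharp D-double-sharp F-double-sharp A-sharp C-double-sharp
G dominant seventh sharp eleven: G B D F C-sharp
Common to both → none.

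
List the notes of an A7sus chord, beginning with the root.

A, D, E, G

A7sus is a dominant seventh suspended fourth built on A.
A — root
D — perfect 4th
E — perfect 5th
G — minor 7th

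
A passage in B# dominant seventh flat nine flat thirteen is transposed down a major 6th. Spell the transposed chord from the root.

D-sharp, F-double-sharp, A-sharp, C-sharp, E, B

B-sharp down a major 6th → D-sharp. New chord: D-sharp dominant seventh flat nine flat thirteen.
- root: D-sharp
- major 3rd: F-double-sharp
- perfect 5th: A-sharp
- minor 7th: C-sharp
- minor 9th: E
- minor 13th: B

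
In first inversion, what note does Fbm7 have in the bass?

Abb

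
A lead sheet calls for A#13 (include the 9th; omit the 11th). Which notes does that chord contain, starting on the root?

A#  C##  E#  G#  B#  F##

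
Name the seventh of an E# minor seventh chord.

D-sharp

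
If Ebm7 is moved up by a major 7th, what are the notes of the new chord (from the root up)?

A major 7th up from E♭ is D, so the new chord is D minor seventh.
root → D
3rd (minor 3rd) → F
5th (perfect 5th) → A
7th (minor 7th) → C

D, F, A, C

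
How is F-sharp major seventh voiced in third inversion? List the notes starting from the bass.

In root position, F-sharp major seventh is F-sharp–A-sharp–C-sharp–E-sharp.
Third inversion puts the seventh (E-sharp) in the bass.

E-sharp, F-sharp, A-sharp, C-sharp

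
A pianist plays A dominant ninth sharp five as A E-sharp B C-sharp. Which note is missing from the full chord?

G

A dominant ninth sharp five = A, C-sharp, E-sharp, G, B. The voicing lacks the 7th (minor 7th), G.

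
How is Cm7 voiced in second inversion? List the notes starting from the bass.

Cm7 = C–Eb–G–Bb; second inversion → fifth (G) lowest.

G, Bb, C, Eb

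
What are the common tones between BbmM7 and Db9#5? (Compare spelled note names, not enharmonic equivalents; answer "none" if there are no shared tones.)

BbmM7 = B♭, D♭, F, A.
Db9#5 = D♭, F, A, C♭, E♭.
Shared: D♭, F, A.

D♭  F  A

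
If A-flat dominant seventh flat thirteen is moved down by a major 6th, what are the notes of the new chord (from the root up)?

Cb, Eb, Gb, Bbb, Abb

Transposed root: Ab → Cb (major 6th down). So we spell Cb dominant seventh flat thirteen:
- root: Cb
- major 3rd: Eb
- perfect 5th: Gb
- minor 7th: Bbb
- minor 13th: Abb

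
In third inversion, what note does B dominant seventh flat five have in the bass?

A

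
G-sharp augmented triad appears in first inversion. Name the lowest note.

B#

G-sharp augmented triad in root position is G#–B#–D##.
First inversion places the third in the bass, which is B#.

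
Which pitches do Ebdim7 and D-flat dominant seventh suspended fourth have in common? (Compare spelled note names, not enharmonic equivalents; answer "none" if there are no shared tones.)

Ebdim7 = Eb, Gb, Bbb, Dbb.
D-flat dominant seventh suspended fourth = Db, Gb, Ab, Cb.
Shared: Gb.

Gb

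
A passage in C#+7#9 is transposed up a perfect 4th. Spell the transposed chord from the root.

F#  A#  C##  E  G##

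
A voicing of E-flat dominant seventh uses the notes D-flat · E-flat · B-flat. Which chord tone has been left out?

G

The full E-flat dominant seventh chord is E-flat, G, B-flat, D-flat.
Comparing with the voicing, the major 3rd (3rd) — G — is absent.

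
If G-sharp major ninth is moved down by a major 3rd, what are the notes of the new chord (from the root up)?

E – G♯ – B – D♯ – F♯

Transposed root: G♯ → E (major 3rd down). So we spell E major ninth:
- root: E
- major 3rd: G♯
- perfect 5th: B
- major 7th: D♯
- major 9th: F♯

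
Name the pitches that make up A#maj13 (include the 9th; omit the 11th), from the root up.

A#, C##, E#, G##, B#, F##

Root A#, quality major thirteenth:
root → A#
3rd (major 3rd) → C##
5th (perfect 5th) → E#
7th (major 7th) → G##
9th (major 9th) → B#
13th (major 13th) → F##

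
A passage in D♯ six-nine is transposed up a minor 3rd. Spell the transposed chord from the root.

F-sharp – A-sharp – C-sharp – D-sharp – G-sharp

A minor 3rd up from D-sharp is F-sharp, so the new chord is F-sharp six-nine.
F-sharp — root
A-sharp — major 3rd
C-sharp — perfect 5th
D-sharp — major 6th
G-sharp — major 9th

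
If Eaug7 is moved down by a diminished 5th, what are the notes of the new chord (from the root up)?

A diminished 5th down from E is A#, so the new chord is A# augmented seventh.
root → A#
3rd (major 3rd) → C##
5th (augmented 5th) → E##
7th (minor 7th) → G#

A# – C## – E## – G#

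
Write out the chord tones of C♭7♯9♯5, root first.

Cb – Eb – G – Bbb – D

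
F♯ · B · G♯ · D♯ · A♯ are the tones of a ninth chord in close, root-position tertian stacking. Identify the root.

Stacking in thirds gives G♯ – B – D♯ – F♯ – A♯, so G♯ is the root — G♯ minor ninth.

G♯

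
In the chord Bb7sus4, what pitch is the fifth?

F

Root of Bb7sus4 = Bb. The 5th is a perfect 5th: Bb up a perfect 5th → F.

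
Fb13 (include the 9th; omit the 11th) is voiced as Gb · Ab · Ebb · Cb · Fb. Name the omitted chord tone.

The full Fb13 chord is Fb, Ab, Cb, Ebb, Gb, Db.
Comparing with the voicing, the major 13th (13th) — Db — is absent.

Db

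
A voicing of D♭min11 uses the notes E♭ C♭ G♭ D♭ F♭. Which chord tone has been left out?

D♭min11 = D♭, F♭, A♭, C♭, E♭, G♭. The voicing lacks the 5th (perfect 5th), A♭.

A♭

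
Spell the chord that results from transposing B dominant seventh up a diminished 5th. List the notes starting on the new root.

F – A – C – E♭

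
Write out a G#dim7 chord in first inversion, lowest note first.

In root position, G#dim7 is G#–B–D–F.
First inversion puts the third (B) in the bass.

B, D, F, G#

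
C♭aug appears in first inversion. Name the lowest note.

C♭aug in root position is Cb–Eb–G.
First inversion places the third in the bass, which is Eb.

Eb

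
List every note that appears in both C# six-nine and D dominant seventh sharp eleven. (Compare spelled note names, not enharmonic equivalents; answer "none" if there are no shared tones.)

C# six-nine = C-sharp, E-sharp, G-sharp, A-sharp, D-sharp.
D dominant seventh sharp eleven = D, F-sharp, A, C, G-sharp.
Shared: G-sharp.

G-sharp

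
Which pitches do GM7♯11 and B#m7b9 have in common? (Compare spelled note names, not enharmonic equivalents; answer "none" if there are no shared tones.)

C♯

GM7♯11: G B D F♯ C♯
B#m7b9: B♯ D♯ F𝄪 A♯ C♯
Common to both → C♯.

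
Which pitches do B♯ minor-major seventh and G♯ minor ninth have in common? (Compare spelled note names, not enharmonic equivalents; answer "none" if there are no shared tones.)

B♯ minor-major seventh: B-sharp D-sharp F-double-sharp A-double-sharp
G♯ minor ninth: G-sharp B D-sharp F-sharp A-sharp
Common to both → D-sharp.

D-sharp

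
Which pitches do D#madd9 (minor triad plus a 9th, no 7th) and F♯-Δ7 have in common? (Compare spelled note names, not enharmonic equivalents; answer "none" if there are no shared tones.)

D#madd9 = D#, F#, A#, E#.
F♯-Δ7 = F#, A, C#, E#.
Shared: F#, E#.

F#, E#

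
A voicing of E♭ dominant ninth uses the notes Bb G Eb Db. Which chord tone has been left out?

F

The full E♭ dominant ninth chord is Eb, G, Bb, Db, F.
Comparing with the voicing, the major 9th (9th) — F — is absent.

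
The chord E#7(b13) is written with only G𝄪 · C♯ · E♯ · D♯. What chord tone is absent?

The full E#7(b13) chord is E♯, G𝄪, B♯, D♯, C♯.
Comparing with the voicing, the perfect 5th (5th) — B♯ — is absent.

B♯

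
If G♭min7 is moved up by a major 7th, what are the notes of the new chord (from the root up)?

F, Ab, C, Eb

A major 7th up from Gb is F, so the new chord is F minor seventh.
root → F
3rd (minor 3rd) → Ab
5th (perfect 5th) → C
7th (minor 7th) → Eb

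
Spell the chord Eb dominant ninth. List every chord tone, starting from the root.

Eb dominant ninth: dominant ninth on E♭.
- root: E♭
- major 3rd: G
- perfect 5th: B♭
- minor 7th: D♭
- major 9th: F

E♭, G, B♭, D♭, F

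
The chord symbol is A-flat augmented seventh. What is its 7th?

G-flat

A-flat augmented seventh is built on A-flat; its 7th is a minor 7th above the root.
A seventh above A uses the letter G, and the minor 7th above A-flat is G-flat.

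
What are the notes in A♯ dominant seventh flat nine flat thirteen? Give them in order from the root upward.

A♯ dominant seventh flat nine flat thirteen: dominant seventh flat nine flat thirteen on A♯.
- root: A♯
- major 3rd: C𝄪
- perfect 5th: E♯
- minor 7th: G♯
- minor 9th: B
- minor 13th: F♯

A♯ C𝄪 E♯ G♯ B F♯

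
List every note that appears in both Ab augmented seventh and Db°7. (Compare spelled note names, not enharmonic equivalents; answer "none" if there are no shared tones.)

none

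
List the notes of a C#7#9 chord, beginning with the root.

C#7#9 is a dominant seventh sharp nine built on C#.
C# — root
E# — major 3rd
G# — perfect 5th
B — minor 7th
D## — augmented 9th

C#  E#  G#  B  D##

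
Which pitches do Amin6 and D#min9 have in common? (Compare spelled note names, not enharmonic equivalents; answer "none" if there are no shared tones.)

F#

Amin6: A C E F#
D#min9: D# F# A# C# E#
Common to both → F#.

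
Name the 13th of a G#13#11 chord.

E#

G#13#11 is built on G#; its 13th is a major 13th above the root.
A sixth above G uses the letter E, and the major 13th above G# is E#.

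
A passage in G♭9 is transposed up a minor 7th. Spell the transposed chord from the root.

Transposed root: Gb → Fb (minor 7th up). So we spell Fb dominant ninth:
Root: Fb
Major 3rd (3rd): Ab
Perfect 5th (5th): Cb
Minor 7th (7th): Ebb
Major 9th (9th): Gb

Fb Ab Cb Ebb Gb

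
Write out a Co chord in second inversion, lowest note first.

Gb, C, Eb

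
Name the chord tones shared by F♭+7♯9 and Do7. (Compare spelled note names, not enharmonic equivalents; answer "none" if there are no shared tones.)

Ab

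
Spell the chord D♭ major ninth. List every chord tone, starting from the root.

D♭ major ninth is a major ninth built on Db.
Root: Db
Major 3rd (3rd): F
Perfect 5th (5th): Ab
Major 7th (7th): C
Major 9th (9th): Eb

Db, F, Ab, C, Eb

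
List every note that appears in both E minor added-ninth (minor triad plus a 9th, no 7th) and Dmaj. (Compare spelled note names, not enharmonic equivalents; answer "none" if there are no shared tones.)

F#

E minor added-ninth = E, G, B, F#.
Dmaj = D, F#, A.
Shared: F#.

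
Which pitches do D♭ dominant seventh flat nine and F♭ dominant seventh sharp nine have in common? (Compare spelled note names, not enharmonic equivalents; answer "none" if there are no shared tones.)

D♭ dominant seventh flat nine = D-flat, F, A-flat, C-flat, E-double-flat.
F♭ dominant seventh sharp nine = F-flat, A-flat, C-flat, E-double-flat, G.
Shared: A-flat, C-flat, E-double-flat.

A-flat  C-flat  E-double-flat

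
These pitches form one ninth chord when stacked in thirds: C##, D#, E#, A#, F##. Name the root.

Stacking in thirds gives D# – F## – A# – C## – E#, so D# is the root — D# major ninth.

D#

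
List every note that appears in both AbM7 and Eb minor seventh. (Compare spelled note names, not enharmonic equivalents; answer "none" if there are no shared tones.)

Eb

AbM7: Ab C Eb G
Eb minor seventh: Eb Gb Bb Db
Common to both → Eb.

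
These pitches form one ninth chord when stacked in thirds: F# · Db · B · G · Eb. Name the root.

Eb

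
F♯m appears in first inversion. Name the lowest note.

F♯m in root position is F#–A–C#.
First inversion places the third in the bass, which is A.

A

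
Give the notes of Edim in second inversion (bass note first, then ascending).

Bb, E, G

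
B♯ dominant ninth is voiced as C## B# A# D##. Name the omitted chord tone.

B♯ dominant ninth = B#, D##, F##, A#, C##. The voicing lacks the 5th (perfect 5th), F##.

F##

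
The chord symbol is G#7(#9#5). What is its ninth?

A##

Root of G#7(#9#5) = G#. The 9th is an augmented 9th: G# up an augmented 9th → A##.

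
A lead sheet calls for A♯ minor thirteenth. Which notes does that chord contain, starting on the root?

Root A-sharp, quality minor thirteenth:
Root: A-sharp
Minor 3rd (3rd): C-sharp
Perfect 5th (5th): E-sharp
Minor 7th (7th): G-sharp
Major 9th (9th): B-sharp
Perfect 11th (11th): D-sharp
Major 13th (13th): F-double-sharp

A-sharp C-sharp E-sharp G-sharp B-sharp D-sharp F-double-sharp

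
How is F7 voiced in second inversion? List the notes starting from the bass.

F7 = F–A–C–Eb; second inversion → fifth (C) lowest.

C Eb F A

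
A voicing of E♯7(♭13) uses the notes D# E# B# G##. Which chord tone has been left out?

C#

The full E♯7(♭13) chord is E#, G##, B#, D#, C#.
Comparing with the voicing, the minor 13th (13th) — C# — is absent.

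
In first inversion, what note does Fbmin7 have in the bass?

Abb

Fbmin7 = Fb–Abb–Cb–Ebb. First inversion → third in the bass = Abb.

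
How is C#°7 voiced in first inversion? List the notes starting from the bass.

C#°7 = C#–E–G–Bb; first inversion → third (E) lowest.

E G Bb C#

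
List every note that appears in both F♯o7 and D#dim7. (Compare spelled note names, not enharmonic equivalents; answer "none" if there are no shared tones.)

F♯o7: F# A C Eb
D#dim7: D# F# A C
Common to both → F#, A, C.

F# A C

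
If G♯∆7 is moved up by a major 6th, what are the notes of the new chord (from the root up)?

E#, G##, B#, D##

G# up a major 6th → E#. New chord: E# major seventh.
Root: E#
Major 3rd (3rd): G##
Perfect 5th (5th): B#
Major 7th (7th): D##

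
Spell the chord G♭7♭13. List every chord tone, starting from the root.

G♭, B♭, D♭, F♭, E𝄫

G♭7♭13 is a dominant seventh flat thirteen built on G♭.
Root: G♭
Major 3rd (3rd): B♭
Perfect 5th (5th): D♭
Minor 7th (7th): F♭
Minor 13th (13th): E𝄫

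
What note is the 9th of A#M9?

B#

A#M9 is built on A#; its 9th is a major 9th above the root.
A second above A uses the letter B, and the major 9th above A# is B#.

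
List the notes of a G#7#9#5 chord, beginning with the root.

G♯, B♯, D𝄪, F♯, A𝄪

Root G♯, quality dominant seventh sharp nine sharp five:
Root: G♯
Major 3rd (3rd): B♯
Augmented 5th (5th): D𝄪
Minor 7th (7th): F♯
Augmented 9th (9th): A𝄪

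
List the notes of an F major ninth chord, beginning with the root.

F A C E G

Root F, quality major ninth:
root → F
3rd (major 3rd) → A
5th (perfect 5th) → C
7th (major 7th) → E
9th (major 9th) → G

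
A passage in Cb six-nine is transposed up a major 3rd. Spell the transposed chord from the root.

C-flat up a major 3rd → E-flat. New chord: E-flat six-nine.
- root: E-flat
- major 3rd: G
- perfect 5th: B-flat
- major 6th: C
- major 9th: F

E-flat, G, B-flat, C, F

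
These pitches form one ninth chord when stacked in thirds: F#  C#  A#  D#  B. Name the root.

B

Stacking in thirds gives B – D# – F# – A# – C#, so B is the root — B major ninth.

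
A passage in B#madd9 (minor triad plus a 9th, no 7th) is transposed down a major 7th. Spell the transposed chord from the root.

C# E G# D#

B# down a major 7th → C#. New chord: C# minor added-ninth.
Root: C#
Minor 3rd (3rd): E
Perfect 5th (5th): G#
Major 9th (9th): D#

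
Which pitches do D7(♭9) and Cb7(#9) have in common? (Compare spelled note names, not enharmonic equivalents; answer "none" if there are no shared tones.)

D, Eb

D7(♭9) = D, F#, A, C, Eb.
Cb7(#9) = Cb, Eb, Gb, Bbb, D.
Shared: D, Eb.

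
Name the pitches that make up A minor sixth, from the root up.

A, C, E, F-sharp

A minor sixth is a minor sixth built on A.
Root: A
Minor 3rd (3rd): C
Perfect 5th (5th): E
Major 6th (6th): F-sharp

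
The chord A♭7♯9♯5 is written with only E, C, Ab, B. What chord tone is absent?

The full A♭7♯9♯5 chord is Ab, C, E, Gb, B.
Comparing with the voicing, the minor 7th (7th) — Gb — is absent.

Gb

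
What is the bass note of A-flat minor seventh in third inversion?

A-flat minor seventh in root position is Ab–Cb–Eb–Gb.
Third inversion places the seventh in the bass, which is Gb.

Gb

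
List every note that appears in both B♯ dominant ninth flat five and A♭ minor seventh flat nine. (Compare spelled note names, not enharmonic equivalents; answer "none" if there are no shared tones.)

B♯ dominant ninth flat five = B#, D##, F#, A#, C##.
A♭ minor seventh flat nine = Ab, Cb, Eb, Gb, Bbb.
Shared: none.

none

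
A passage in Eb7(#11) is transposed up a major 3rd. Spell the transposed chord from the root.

G  B  D  F  C♯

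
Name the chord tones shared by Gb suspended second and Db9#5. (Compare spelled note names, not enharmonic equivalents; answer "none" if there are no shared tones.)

Db

Gb suspended second: Gb Ab Db
Db9#5: Db F A Cb Eb
Common to both → Db.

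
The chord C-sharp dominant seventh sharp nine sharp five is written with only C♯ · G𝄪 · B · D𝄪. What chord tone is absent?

E♯

C-sharp dominant seventh sharp nine sharp five = C♯, E♯, G𝄪, B, D𝄪. The voicing lacks the 3rd (major 3rd), E♯.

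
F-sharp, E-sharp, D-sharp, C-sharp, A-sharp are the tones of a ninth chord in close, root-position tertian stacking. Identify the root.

Stacking in thirds gives D-sharp – F-sharp – A-sharp – C-sharp – E-sharp, so D-sharp is the root — D-sharp minor ninth.

D-sharp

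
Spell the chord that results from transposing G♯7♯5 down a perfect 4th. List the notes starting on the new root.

D# – F## – A## – C#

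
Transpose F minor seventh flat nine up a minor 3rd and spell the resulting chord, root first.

A-flat, C-flat, E-flat, G-flat, B-double-flat

F up a minor 3rd → A-flat. New chord: A-flat minor seventh flat nine.
Root: A-flat
Minor 3rd (3rd): C-flat
Perfect 5th (5th): E-flat
Minor 7th (7th): G-flat
Minor 9th (9th): B-double-flat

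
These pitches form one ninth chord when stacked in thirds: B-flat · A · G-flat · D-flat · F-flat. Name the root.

G-flat

Arranged so that each adjacent pair is a third by letter name: G-flat – B-flat – D-flat – F-flat – A.
The bottom of that stack, G-flat, is the root (this is G-flat dominant seventh sharp nine).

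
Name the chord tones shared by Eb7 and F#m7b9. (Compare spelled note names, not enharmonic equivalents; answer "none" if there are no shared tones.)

G

Eb7: Eb G Bb Db
F#m7b9: F# A C# E G
Common to both → G.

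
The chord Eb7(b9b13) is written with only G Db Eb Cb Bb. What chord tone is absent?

Fb

The full Eb7(b9b13) chord is Eb, G, Bb, Db, Fb, Cb.
Comparing with the voicing, the minor 9th (9th) — Fb — is absent.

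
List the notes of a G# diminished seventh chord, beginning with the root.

G#, B, D, F

G# diminished seventh: diminished seventh on G#.
- root: G#
- minor 3rd: B
- diminished 5th: D
- diminished 7th: F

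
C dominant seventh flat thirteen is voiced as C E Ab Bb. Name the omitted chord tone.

C dominant seventh flat thirteen = C, E, G, Bb, Ab. The voicing lacks the 5th (perfect 5th), G.

G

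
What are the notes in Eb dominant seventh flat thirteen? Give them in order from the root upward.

Eb  G  Bb  Db  Cb

Root Eb, quality dominant seventh flat thirteen:
- root: Eb
- major 3rd: G
- perfect 5th: Bb
- minor 7th: Db
- minor 13th: Cb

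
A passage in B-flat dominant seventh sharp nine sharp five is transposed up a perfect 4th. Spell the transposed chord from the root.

E-flat – G – B – D-flat – F-sharp

B-flat up a perfect 4th → E-flat. New chord: E-flat dominant seventh sharp nine sharp five.
- root: E-flat
- major 3rd: G
- augmented 5th: B
- minor 7th: D-flat
- augmented 9th: F-sharp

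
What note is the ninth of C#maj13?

C#maj13 is built on C♯; its 9th is a major 9th above the root.
A second above C uses the letter D, and the major 9th above C♯ is D♯.

D♯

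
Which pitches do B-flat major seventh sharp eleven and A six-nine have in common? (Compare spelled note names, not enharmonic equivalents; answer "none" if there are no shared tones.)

B-flat major seventh sharp eleven: Bb D F A E
A six-nine: A C# E F# B
Common to both → A, E.

A, E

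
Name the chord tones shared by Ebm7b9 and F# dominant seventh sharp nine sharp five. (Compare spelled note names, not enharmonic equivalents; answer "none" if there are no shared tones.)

none

Ebm7b9 = E♭, G♭, B♭, D♭, F♭.
F# dominant seventh sharp nine sharp five = F♯, A♯, C𝄪, E, G𝄪.
Shared: none.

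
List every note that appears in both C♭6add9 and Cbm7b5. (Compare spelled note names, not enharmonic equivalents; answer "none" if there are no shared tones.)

Cb

C♭6add9: Cb Eb Gb Ab Db
Cbm7b5: Cb Ebb Gbb Bbb
Common to both → Cb.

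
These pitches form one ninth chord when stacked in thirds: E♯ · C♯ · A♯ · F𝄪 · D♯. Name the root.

Arranged so that each adjacent pair is a third by letter name: D♯ – F𝄪 – A♯ – C♯ – E♯.
The bottom of that stack, D♯, is the root (this is D♯ dominant ninth).

D♯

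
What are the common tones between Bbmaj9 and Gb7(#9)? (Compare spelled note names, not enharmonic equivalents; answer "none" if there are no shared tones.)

Bb – A

Bbmaj9 = Bb, D, F, A, C.
Gb7(#9) = Gb, Bb, Db, Fb, A.
Shared: Bb, A.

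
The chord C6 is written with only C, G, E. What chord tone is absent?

A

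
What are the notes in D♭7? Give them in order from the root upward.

D♭7 is a dominant seventh built on Db.
Root: Db
Major 3rd (3rd): F
Perfect 5th (5th): Ab
Minor 7th (7th): Cb

Db, F, Ab, Cb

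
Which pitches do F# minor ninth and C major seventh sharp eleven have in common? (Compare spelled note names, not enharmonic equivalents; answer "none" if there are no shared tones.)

F# minor ninth: F-sharp A C-sharp E G-sharp
C major seventh sharp eleven: C E G B F-sharp
Common to both → F-sharp, E.

F-sharp, E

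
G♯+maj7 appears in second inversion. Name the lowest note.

D##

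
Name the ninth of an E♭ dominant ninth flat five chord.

Root of E♭ dominant ninth flat five = E-flat. The 9th is a major 9th: E-flat up a major 9th → F.

F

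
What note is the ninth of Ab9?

Bb

Ab9 is built on Ab; its 9th is a major 9th above the root.
A second above A uses the letter B, and the major 9th above Ab is Bb.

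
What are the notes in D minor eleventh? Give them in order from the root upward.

D F A C E G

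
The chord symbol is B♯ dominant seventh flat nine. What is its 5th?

F-double-sharp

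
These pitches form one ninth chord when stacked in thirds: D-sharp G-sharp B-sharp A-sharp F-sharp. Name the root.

G-sharp

Stacking in thirds gives G-sharp – B-sharp – D-sharp – F-sharp – A-sharp, so G-sharp is the root — G-sharp dominant ninth.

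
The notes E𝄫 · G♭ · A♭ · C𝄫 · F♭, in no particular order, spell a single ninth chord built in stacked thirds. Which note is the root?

Stacking in thirds gives F♭ – A♭ – C𝄫 – E𝄫 – G♭, so F♭ is the root — F♭ dominant ninth flat five.

F♭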